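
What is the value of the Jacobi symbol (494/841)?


Compute (494/841) via quadratic reciprocity:
  pull out 2: (2/841) = +1  (since 841 mod 8 = 1)
  reciprocity: (247/841) -> +(841/247)
  reduce: (100/247)
  pull out 2: (2/247) = +1  (since 247 mod 8 = 7)
  pull out 2: (2/247) = +1  (since 247 mod 8 = 7)
  reciprocity: (25/247) -> +(247/25)
  reduce: (22/25)
  pull out 2: (2/25) = +1  (since 25 mod 8 = 1)
  reciprocity: (11/25) -> +(25/11)
  reduce: (3/11)
  reciprocity: (3/11) -> -(11/3)
  reduce: (2/3)
  pull out 2: (2/3) = -1  (since 3 mod 8 = 3)
  (1/3) = 1
Product of signs = 1

1


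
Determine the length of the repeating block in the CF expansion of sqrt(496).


Run the CF algorithm for sqrt(496).
a_0 = floor(sqrt(496)) = 22; set m_0=0, q_0=1.
Recurrence: m' = q*a - m,  q' = (d - m'^2)/q,  a' = floor((a_0 + m')/q').
  step 1: m=22, q=12, a=3
  step 2: m=14, q=25, a=1
  step 3: m=11, q=15, a=2
  step 4: m=19, q=9, a=4
  step 5: m=17, q=23, a=1
  step 6: m=6, q=20, a=1
  step 7: m=14, q=15, a=2
  step 8: m=16, q=16, a=2
  step 9: m=16, q=15, a=2
  step 10: m=14, q=20, a=1
  step 11: m=6, q=23, a=1
  step 12: m=17, q=9, a=4
  step 13: m=19, q=15, a=2
  step 14: m=11, q=25, a=1
  step 15: m=14, q=12, a=3
  step 16: m=22, q=1, a=44
a_16 = 2*a_0 = 44, so the period closes here.
sqrt(496) = [22; 3, 1, 2, 4, 1, 1, 2, 2, 2, 1, 1, 4, 2, 1, 3, 44]
Period length = 16

16


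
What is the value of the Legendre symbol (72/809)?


p = 809 is prime, so compute (72/809) with the reciprocity algorithm (Jacobi-symbol steps: pull out 2s via (2/n), flip via reciprocity, reduce):
  pull out 2: (2/809) = +1  (since 809 mod 8 = 1)
  pull out 2: (2/809) = +1  (since 809 mod 8 = 1)
  pull out 2: (2/809) = +1  (since 809 mod 8 = 1)
  reciprocity: (9/809) -> +(809/9)
  reduce: (8/9)
  pull out 2: (2/9) = +1  (since 9 mod 8 = 1)
  pull out 2: (2/9) = +1  (since 9 mod 8 = 1)
  pull out 2: (2/9) = +1  (since 9 mod 8 = 1)
  (1/9) = 1
Product of signs = 1
(72/809) = 1

1


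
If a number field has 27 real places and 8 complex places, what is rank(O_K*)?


By Dirichlet's unit theorem:
rank = r1 + r2 - 1
= 27 + 8 - 1
= 34

34


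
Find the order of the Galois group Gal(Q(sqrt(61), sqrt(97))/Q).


The 2 square roots of distinct primes are multiplicatively independent over Q,
so [K:Q] = 2^2 and Gal(K/Q) is isomorphic to (Z/2Z)^2.
|Gal| = 2^2 = 4

4


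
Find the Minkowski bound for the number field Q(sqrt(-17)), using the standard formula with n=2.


d = -17, d mod 4 = 3, so disc(K) = 4d = -68; |disc(K)| = 68
Imaginary quadratic field, so n = 2, s = r2 = 1, r1 = 0
M = (n!/n^n) * (4/pi)^s * sqrt(|disc(K)|) = (2!/2^2) * (4/pi)^1 * sqrt(68)
= 0.5 * 1.273240 * 8.246211
= 5.2497

5.2497


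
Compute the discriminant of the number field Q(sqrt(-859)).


For K = Q(sqrt(d)) with d squarefree: disc(K) = d if d = 1 mod 4, and disc(K) = 4d if d = 2 or 3 mod 4.
Here d = -859, and d mod 4 = 1.
d = 1 mod 4 (O_K = Z[(1+sqrt(d))/2]), so disc(K) = d = -859

-859


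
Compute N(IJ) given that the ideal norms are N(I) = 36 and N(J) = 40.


N(IJ) = N(I) * N(J)
= 36 * 40
= 1440

1440


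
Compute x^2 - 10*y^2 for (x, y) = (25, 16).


x^2 - d*y^2
= 25^2 - 10*16^2
= 625 - 2560
= -1935

-1935


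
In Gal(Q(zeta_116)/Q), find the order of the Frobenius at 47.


The Frobenius at p in Gal(Q(zeta_n)/Q) = (Z/nZ)* is the class of p, so its order is ord_116(47), the smallest k >= 1 with 47^k = 1 mod 116.
n = 116 = 2^2 * 29, phi(116) = 56; the order divides phi(n).
Divisors of 56: 1, 2, 4, 7, 8, 14, 28, 56
Repeated squaring mod 116: 47^1 = 47, 47^2 = 5, 47^4 = 25, 47^8 = 45, 47^16 = 53, 47^32 = 25
Test divisors in increasing order:
  k=1: 47^1 = 47 mod 116
  k=2: 47^2 = 5 mod 116
  k=4: 47^4 = 25 mod 116
  k=7: 47^7 = 25 * 5 * 47 = 75 mod 116
  k=8: 47^8 = 45 mod 116
  k=14: 47^14 = 45 * 25 * 5 = 57 mod 116
  k=28: 47^28 = 53 * 45 * 25 = 1 mod 116  <- first divisor giving 1
Order = 28

28


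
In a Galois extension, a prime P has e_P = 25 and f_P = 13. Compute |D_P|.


|D_P| = e * f
= 25 * 13
= 325

325


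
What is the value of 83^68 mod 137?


p = 137 is prime and the exponent is (p-1)/2 = 68, so by Euler's criterion 83^68 = (83/137) = +1 or -1 mod 137.
Compute by square-and-multiply:
  68 = 64 + 4 (binary 1000100)
  Repeated squaring mod 137: 83^1 = 83, 83^2 = 39, 83^4 = 14, 83^8 = 59, 83^16 = 56, 83^32 = 122, 83^64 = 88
  83^68 = 83^64 * 83^4 = 88 * 14 mod 137
    88 * 14 = 1232 = 136 mod 137
  83^68 = 136 mod 137
Result 136 = p - 1 = -1 mod 137: 83 is a quadratic non-residue mod 137. As a residue in [0, p-1] the value is 136.
83^68 mod 137 = 136

136


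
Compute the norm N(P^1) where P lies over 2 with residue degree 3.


N(P^a) = p^(a*f)
= 2^(1*3)
= 2^3
= 8

8


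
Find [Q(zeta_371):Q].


The degree equals Euler's totient phi(371).
371 = 7 * 53
phi(371) = 312

312


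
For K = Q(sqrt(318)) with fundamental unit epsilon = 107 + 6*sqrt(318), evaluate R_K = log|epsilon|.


epsilon = 107 + 6*sqrt(318)
= 213.9953
R = ln(213.9953)
= 5.3660

5.3660


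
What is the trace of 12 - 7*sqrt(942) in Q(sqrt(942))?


Tr(a + b*sqrt(d)) = (a + b*sqrt(d)) + (a - b*sqrt(d)) = 2a
= 2 * (12)
= 24

24


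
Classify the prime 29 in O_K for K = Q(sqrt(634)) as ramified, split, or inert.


K = Q(sqrt(634)). Since d mod 4 = 2, disc(K) = 2536.
Check p | disc: 2536 mod 29 = 13.
p does not divide disc. Compute Legendre symbol (d/p):
25^((29-1)/2) mod 29 = 1
(d/p) = 1, so p splits: (p) = P*P' with e=1, f=1, g=2.
Therefore p is split.

split


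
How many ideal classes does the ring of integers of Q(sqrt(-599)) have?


K = Q(sqrt(-599)). d mod 4 = 1, so D = disc(K) = d = -599
h(K) equals the number of primitive reduced positive-definite forms (a, b, c) = a*x^2 + b*x*y + c*y^2 with b^2 - 4ac = D,
where reduced means |b| <= a <= c, with b >= 0 whenever |b| = a or a = c, and primitive means gcd(a, b, c) = 1.
Reduced forces 3a^2 <= |D| = 599, so 1 <= a <= 14; b must have the parity of D, and c = (b^2 - D)/(4a) must be an integer >= a.
Enumerate a = 1..14, b in [-a, a]:
  a=1: (1, 1, 150)  [1]
  a=2: (2, -1, 75), (2, 1, 75)  [2]
  a=3: (3, -1, 50), (3, 1, 50)  [2]
  a=4: (4, -3, 38), (4, 3, 38)  [2]
  a=5: (5, -1, 30), (5, 1, 30)  [2]
  a=6: (6, -5, 26), (6, -1, 25), (6, 1, 25), (6, 5, 26)  [4]
  a=7: none
  a=8: (8, -3, 19), (8, 3, 19)  [2]
  a=9: (9, -7, 18), (9, 7, 18)  [2]
  a=10: (10, -9, 17), (10, -1, 15), (10, 1, 15), (10, 9, 17)  [4]
  a=11: none
  a=12: (12, -11, 15), (12, -5, 13), (12, 5, 13), (12, 11, 15)  [4]
  a=13..14: none
Total reduced forms: 1 + 2 + 2 + 2 + 2 + 4 + 2 + 2 + 4 + 4 = 25
h = 25

25


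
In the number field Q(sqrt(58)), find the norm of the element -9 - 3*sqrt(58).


N(a + b*sqrt(d)) = a^2 - d*b^2
= (-9)^2 - (58)*(-3)^2
= 81 - 522
= -441

-441


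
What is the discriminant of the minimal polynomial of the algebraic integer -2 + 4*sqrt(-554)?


The element -2 + 4*sqrt(-554) has minimal polynomial:
x^2 + 4*x + 8868
Discriminant = (4)^2 - 4*(8868)
= 16 - 35472
= -35456

-35456


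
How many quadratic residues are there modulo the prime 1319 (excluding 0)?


For prime p, the number of non-zero quadratic residues is (p-1)/2.
= (1319-1)/2
= 659

659


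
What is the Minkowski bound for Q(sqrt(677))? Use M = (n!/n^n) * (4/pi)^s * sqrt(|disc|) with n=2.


d = 677, d mod 4 = 1, so disc(K) = d = 677; |disc(K)| = 677
Real quadratic field, so n = 2, s = r2 = 0, r1 = 2
M = (n!/n^n) * (4/pi)^s * sqrt(|disc(K)|) = (2!/2^2) * (4/pi)^0 * sqrt(677)
= 0.5 * 1.000000 * 26.019224
= 13.0096

13.0096


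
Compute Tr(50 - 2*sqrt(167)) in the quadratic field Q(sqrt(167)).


Tr(a + b*sqrt(d)) = (a + b*sqrt(d)) + (a - b*sqrt(d)) = 2a
= 2 * (50)
= 100

100


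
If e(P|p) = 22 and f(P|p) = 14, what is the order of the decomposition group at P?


|D_P| = e * f
= 22 * 14
= 308

308


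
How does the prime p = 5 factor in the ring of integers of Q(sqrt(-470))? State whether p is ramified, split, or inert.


K = Q(sqrt(-470)). Since d mod 4 = 2, disc(K) = -1880.
Check p | disc: -1880 mod 5 = 0.
p divides disc, so p ramifies: (p) = P^2 with e=2, f=1, g=1.
Therefore p is ramified.

ramified


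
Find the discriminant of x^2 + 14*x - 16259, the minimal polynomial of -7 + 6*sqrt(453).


The element -7 + 6*sqrt(453) has minimal polynomial:
x^2 + 14*x - 16259
Discriminant = (14)^2 - 4*(-16259)
= 196 + 65036
= 65232

65232


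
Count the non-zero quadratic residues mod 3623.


For prime p, the number of non-zero quadratic residues is (p-1)/2.
= (3623-1)/2
= 1811

1811


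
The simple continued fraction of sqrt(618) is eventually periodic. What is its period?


Run the CF algorithm for sqrt(618).
a_0 = floor(sqrt(618)) = 24; set m_0=0, q_0=1.
Recurrence: m' = q*a - m,  q' = (d - m'^2)/q,  a' = floor((a_0 + m')/q').
  step 1: m=24, q=42, a=1
  step 2: m=18, q=7, a=6
  step 3: m=24, q=6, a=8
  step 4: m=24, q=7, a=6
  step 5: m=18, q=42, a=1
  step 6: m=24, q=1, a=48
a_6 = 2*a_0 = 48, so the period closes here.
sqrt(618) = [24; 1, 6, 8, 6, 1, 48]
Period length = 6

6


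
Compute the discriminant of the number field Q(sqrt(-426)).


For K = Q(sqrt(d)) with d squarefree: disc(K) = d if d = 1 mod 4, and disc(K) = 4d if d = 2 or 3 mod 4.
Here d = -426, and d mod 4 = 2.
d = 2 mod 4, not 1 (O_K = Z[sqrt(d)]), so disc(K) = 4d = 4 * (-426) = -1704

-1704


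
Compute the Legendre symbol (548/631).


p = 631 is prime, so compute (548/631) with the reciprocity algorithm (Jacobi-symbol steps: pull out 2s via (2/n), flip via reciprocity, reduce):
  pull out 2: (2/631) = +1  (since 631 mod 8 = 7)
  pull out 2: (2/631) = +1  (since 631 mod 8 = 7)
  reciprocity: (137/631) -> +(631/137)
  reduce: (83/137)
  reciprocity: (83/137) -> +(137/83)
  reduce: (54/83)
  pull out 2: (2/83) = -1  (since 83 mod 8 = 3)
  reciprocity: (27/83) -> -(83/27)
  reduce: (2/27)
  pull out 2: (2/27) = -1  (since 27 mod 8 = 3)
  (1/27) = 1
Product of signs = -1
(548/631) = -1

-1


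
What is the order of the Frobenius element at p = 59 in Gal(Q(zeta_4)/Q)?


The Frobenius at p in Gal(Q(zeta_n)/Q) = (Z/nZ)* is the class of p, so its order is ord_4(59), the smallest k >= 1 with 59^k = 1 mod 4.
n = 4 = 2^2, phi(4) = 2; the order divides phi(n).
Divisors of 2: 1, 2
Repeated squaring mod 4: 59^1 = 3, 59^2 = 1
Test divisors in increasing order:
  k=1: 59^1 = 3 mod 4
  k=2: 59^2 = 1 mod 4  <- first divisor giving 1
Order = 2

2


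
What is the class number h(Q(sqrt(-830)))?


K = Q(sqrt(-830)). d mod 4 = 2, so D = disc(K) = 4d = -3320
h(K) equals the number of primitive reduced positive-definite forms (a, b, c) = a*x^2 + b*x*y + c*y^2 with b^2 - 4ac = D,
where reduced means |b| <= a <= c, with b >= 0 whenever |b| = a or a = c, and primitive means gcd(a, b, c) = 1.
Reduced forces 3a^2 <= |D| = 3320, so 1 <= a <= 33; b must have the parity of D, and c = (b^2 - D)/(4a) must be an integer >= a.
Enumerate a = 1..33, b in [-a, a]:
  a=1: (1, 0, 830)  [1]
  a=2: (2, 0, 415)  [1]
  a=3: (3, -2, 277), (3, 2, 277)  [2]
  a=4: none
  a=5: (5, 0, 166)  [1]
  a=6: (6, -4, 139), (6, 4, 139)  [2]
  a=7..8: none
  a=9: (9, -8, 94), (9, 8, 94)  [2]
  a=10: (10, 0, 83)  [1]
  a=11..14: none
  a=15: (15, -10, 57), (15, 10, 57)  [2]
  a=16..17: none
  a=18: (18, -8, 47), (18, 8, 47)  [2]
  a=19: (19, -10, 45), (19, 10, 45)  [2]
  a=20..26: none
  a=27: (27, -26, 37), (27, 26, 37)  [2]
  a=28..29: none
  a=30: (30, -20, 31), (30, 20, 31)  [2]
  a=31..33: none
Total reduced forms: 1 + 1 + 2 + 1 + 2 + 2 + 1 + 2 + 2 + 2 + 2 + 2 = 20
h = 20

20


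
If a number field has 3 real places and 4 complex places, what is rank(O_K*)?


By Dirichlet's unit theorem:
rank = r1 + r2 - 1
= 3 + 4 - 1
= 6

6


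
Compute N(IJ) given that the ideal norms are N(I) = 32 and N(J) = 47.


N(IJ) = N(I) * N(J)
= 32 * 47
= 1504

1504


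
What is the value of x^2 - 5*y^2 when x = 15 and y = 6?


x^2 - d*y^2
= 15^2 - 5*6^2
= 225 - 180
= 45

45


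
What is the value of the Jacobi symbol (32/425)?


Compute (32/425) via quadratic reciprocity:
  pull out 2: (2/425) = +1  (since 425 mod 8 = 1)
  pull out 2: (2/425) = +1  (since 425 mod 8 = 1)
  pull out 2: (2/425) = +1  (since 425 mod 8 = 1)
  pull out 2: (2/425) = +1  (since 425 mod 8 = 1)
  pull out 2: (2/425) = +1  (since 425 mod 8 = 1)
  (1/425) = 1
Product of signs = 1

1


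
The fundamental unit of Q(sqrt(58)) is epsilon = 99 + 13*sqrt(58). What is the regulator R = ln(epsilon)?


epsilon = 99 + 13*sqrt(58)
= 198.0051
R = ln(198.0051)
= 5.2883

5.2883


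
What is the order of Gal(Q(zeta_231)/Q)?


|Gal(Q(zeta_231)/Q)| = phi(231)
= 120

120


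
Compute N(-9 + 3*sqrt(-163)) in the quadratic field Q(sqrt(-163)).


N(a + b*sqrt(d)) = a^2 - d*b^2
= (-9)^2 - (-163)*(3)^2
= 81 + 1467
= 1548

1548


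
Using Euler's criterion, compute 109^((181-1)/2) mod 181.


p = 181 is prime and the exponent is (p-1)/2 = 90, so by Euler's criterion 109^90 = (109/181) = +1 or -1 mod 181.
Compute by square-and-multiply:
  90 = 64 + 16 + 8 + 2 (binary 1011010)
  Repeated squaring mod 181: 109^1 = 109, 109^2 = 116, 109^4 = 62, 109^8 = 43, 109^16 = 39, 109^32 = 73, 109^64 = 80
  109^90 = 109^64 * 109^16 * 109^8 * 109^2 = 80 * 39 * 43 * 116 mod 181
    80 * 39 = 3120 = 43 mod 181
    43 * 43 = 1849 = 39 mod 181
    39 * 116 = 4524 = 180 mod 181
  109^90 = 180 mod 181
Result 180 = p - 1 = -1 mod 181: 109 is a quadratic non-residue mod 181. As a residue in [0, p-1] the value is 180.
109^90 mod 181 = 180

180


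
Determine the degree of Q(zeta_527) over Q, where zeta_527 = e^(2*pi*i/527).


The degree equals Euler's totient phi(527).
527 = 17 * 31
phi(527) = 480

480


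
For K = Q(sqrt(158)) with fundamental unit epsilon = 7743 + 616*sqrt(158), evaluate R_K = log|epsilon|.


epsilon = 7743 + 616*sqrt(158)
= 15485.9999
R = ln(15485.9999)
= 9.6477

9.6477


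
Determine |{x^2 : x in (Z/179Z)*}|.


For prime p, the number of non-zero quadratic residues is (p-1)/2.
= (179-1)/2
= 89

89


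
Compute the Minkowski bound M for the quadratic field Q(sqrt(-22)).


d = -22, d mod 4 = 2, so disc(K) = 4d = -88; |disc(K)| = 88
Imaginary quadratic field, so n = 2, s = r2 = 1, r1 = 0
M = (n!/n^n) * (4/pi)^s * sqrt(|disc(K)|) = (2!/2^2) * (4/pi)^1 * sqrt(88)
= 0.5 * 1.273240 * 9.380832
= 5.9720

5.9720


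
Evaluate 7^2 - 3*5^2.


x^2 - d*y^2
= 7^2 - 3*5^2
= 49 - 75
= -26

-26


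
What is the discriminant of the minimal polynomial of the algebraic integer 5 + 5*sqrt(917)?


The element 5 + 5*sqrt(917) has minimal polynomial:
x^2 - 10*x - 22900
Discriminant = (-10)^2 - 4*(-22900)
= 100 + 91600
= 91700

91700


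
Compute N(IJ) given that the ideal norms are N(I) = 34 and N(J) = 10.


N(IJ) = N(I) * N(J)
= 34 * 10
= 340

340


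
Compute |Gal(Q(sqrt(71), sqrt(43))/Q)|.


The 2 square roots of distinct primes are multiplicatively independent over Q,
so [K:Q] = 2^2 and Gal(K/Q) is isomorphic to (Z/2Z)^2.
|Gal| = 2^2 = 4

4


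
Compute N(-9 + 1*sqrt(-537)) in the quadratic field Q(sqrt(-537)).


N(a + b*sqrt(d)) = a^2 - d*b^2
= (-9)^2 - (-537)*(1)^2
= 81 + 537
= 618

618


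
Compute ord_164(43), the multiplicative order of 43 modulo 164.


We want ord_164(43), the smallest k >= 1 with 43^k = 1 mod 164.
n = 164 = 2^2 * 41, phi(164) = 80; the order divides phi(n).
Divisors of 80: 1, 2, 4, 5, 8, 10, 16, 20, 40, 80
Repeated squaring mod 164: 43^1 = 43, 43^2 = 45, 43^4 = 57, 43^8 = 133, 43^16 = 141, 43^32 = 37, 43^64 = 57
Test divisors in increasing order:
  k=1: 43^1 = 43 mod 164
  k=2: 43^2 = 45 mod 164
  k=4: 43^4 = 57 mod 164
  k=5: 43^5 = 57 * 43 = 155 mod 164
  k=8: 43^8 = 133 mod 164
  k=10: 43^10 = 133 * 45 = 81 mod 164
  k=16: 43^16 = 141 mod 164
  k=20: 43^20 = 141 * 57 = 1 mod 164  <- first divisor giving 1
Order = 20

20


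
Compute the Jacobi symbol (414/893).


Compute (414/893) via quadratic reciprocity:
  pull out 2: (2/893) = -1  (since 893 mod 8 = 5)
  reciprocity: (207/893) -> +(893/207)
  reduce: (65/207)
  reciprocity: (65/207) -> +(207/65)
  reduce: (12/65)
  pull out 2: (2/65) = +1  (since 65 mod 8 = 1)
  pull out 2: (2/65) = +1  (since 65 mod 8 = 1)
  reciprocity: (3/65) -> +(65/3)
  reduce: (2/3)
  pull out 2: (2/3) = -1  (since 3 mod 8 = 3)
  (1/3) = 1
Product of signs = 1

1


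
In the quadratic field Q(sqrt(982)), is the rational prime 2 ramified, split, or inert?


K = Q(sqrt(982)). Since d mod 4 = 2, disc(K) = 3928.
Check p | disc: 3928 mod 2 = 0.
p divides disc, so p ramifies: (p) = P^2 with e=2, f=1, g=1.
Therefore p is ramified.

ramified


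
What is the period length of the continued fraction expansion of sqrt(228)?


Run the CF algorithm for sqrt(228).
a_0 = floor(sqrt(228)) = 15; set m_0=0, q_0=1.
Recurrence: m' = q*a - m,  q' = (d - m'^2)/q,  a' = floor((a_0 + m')/q').
  step 1: m=15, q=3, a=10
  step 2: m=15, q=1, a=30
a_2 = 2*a_0 = 30, so the period closes here.
sqrt(228) = [15; 10, 30]
Period length = 2

2


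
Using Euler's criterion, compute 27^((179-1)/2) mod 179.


p = 179 is prime and the exponent is (p-1)/2 = 89, so by Euler's criterion 27^89 = (27/179) = +1 or -1 mod 179.
Compute by square-and-multiply:
  89 = 64 + 16 + 8 + 1 (binary 1011001)
  Repeated squaring mod 179: 27^1 = 27, 27^2 = 13, 27^4 = 169, 27^8 = 100, 27^16 = 155, 27^32 = 39, 27^64 = 89
  27^89 = 27^64 * 27^16 * 27^8 * 27^1 = 89 * 155 * 100 * 27 mod 179
    89 * 155 = 13795 = 12 mod 179
    12 * 100 = 1200 = 126 mod 179
    126 * 27 = 3402 = 1 mod 179
  27^89 = 1 mod 179
Result 1: 27 is a quadratic residue mod 179.
27^89 mod 179 = 1

1


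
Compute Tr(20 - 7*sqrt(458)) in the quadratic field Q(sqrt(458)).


Tr(a + b*sqrt(d)) = (a + b*sqrt(d)) + (a - b*sqrt(d)) = 2a
= 2 * (20)
= 40

40


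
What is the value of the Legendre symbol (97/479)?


p = 479 is prime, so compute (97/479) with the reciprocity algorithm (Jacobi-symbol steps: pull out 2s via (2/n), flip via reciprocity, reduce):
  reciprocity: (97/479) -> +(479/97)
  reduce: (91/97)
  reciprocity: (91/97) -> +(97/91)
  reduce: (6/91)
  pull out 2: (2/91) = -1  (since 91 mod 8 = 3)
  reciprocity: (3/91) -> -(91/3)
  reduce: (1/3)
  (1/3) = 1
Product of signs = 1
(97/479) = 1

1


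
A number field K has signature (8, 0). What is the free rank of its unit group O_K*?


By Dirichlet's unit theorem:
rank = r1 + r2 - 1
= 8 + 0 - 1
= 7

7


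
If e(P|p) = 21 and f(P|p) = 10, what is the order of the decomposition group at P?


|D_P| = e * f
= 21 * 10
= 210

210


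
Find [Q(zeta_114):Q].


The degree equals Euler's totient phi(114).
114 = 2 * 3 * 19
phi(114) = 36

36


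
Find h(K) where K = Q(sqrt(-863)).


K = Q(sqrt(-863)). d mod 4 = 1, so D = disc(K) = d = -863
h(K) equals the number of primitive reduced positive-definite forms (a, b, c) = a*x^2 + b*x*y + c*y^2 with b^2 - 4ac = D,
where reduced means |b| <= a <= c, with b >= 0 whenever |b| = a or a = c, and primitive means gcd(a, b, c) = 1.
Reduced forces 3a^2 <= |D| = 863, so 1 <= a <= 16; b must have the parity of D, and c = (b^2 - D)/(4a) must be an integer >= a.
Enumerate a = 1..16, b in [-a, a]:
  a=1: (1, 1, 216)  [1]
  a=2: (2, -1, 108), (2, 1, 108)  [2]
  a=3: (3, -1, 72), (3, 1, 72)  [2]
  a=4: (4, -1, 54), (4, 1, 54)  [2]
  a=5: none
  a=6: (6, -5, 37), (6, -1, 36), (6, 1, 36), (6, 5, 37)  [4]
  a=7: none
  a=8: (8, -1, 27), (8, 1, 27)  [2]
  a=9: (9, -1, 24), (9, 1, 24)  [2]
  a=10..11: none
  a=12: (12, -7, 19), (12, -1, 18), (12, 1, 18), (12, 7, 19)  [4]
  a=13..15: none
  a=16: (16, -15, 17), (16, 15, 17)  [2]
Total reduced forms: 1 + 2 + 2 + 2 + 4 + 2 + 2 + 4 + 2 = 21
h = 21

21


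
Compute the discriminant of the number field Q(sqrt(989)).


For K = Q(sqrt(d)) with d squarefree: disc(K) = d if d = 1 mod 4, and disc(K) = 4d if d = 2 or 3 mod 4.
Here d = 989, and d mod 4 = 1.
d = 1 mod 4 (O_K = Z[(1+sqrt(d))/2]), so disc(K) = d = 989

989


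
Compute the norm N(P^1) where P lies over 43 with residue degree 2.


N(P^a) = p^(a*f)
= 43^(1*2)
= 43^2
= 1849

1849


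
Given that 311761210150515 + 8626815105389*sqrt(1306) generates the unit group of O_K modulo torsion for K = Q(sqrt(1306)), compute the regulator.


epsilon = 311761210150515 + 8626815105389*sqrt(1306)
= 6.2352e+14
R = ln(6.2352e+14)
= 34.0664

34.0664


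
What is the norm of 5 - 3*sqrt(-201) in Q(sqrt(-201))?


N(a + b*sqrt(d)) = a^2 - d*b^2
= (5)^2 - (-201)*(-3)^2
= 25 + 1809
= 1834

1834


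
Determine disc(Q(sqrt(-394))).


For K = Q(sqrt(d)) with d squarefree: disc(K) = d if d = 1 mod 4, and disc(K) = 4d if d = 2 or 3 mod 4.
Here d = -394, and d mod 4 = 2.
d = 2 mod 4, not 1 (O_K = Z[sqrt(d)]), so disc(K) = 4d = 4 * (-394) = -1576

-1576


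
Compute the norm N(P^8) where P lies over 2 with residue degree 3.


N(P^a) = p^(a*f)
= 2^(8*3)
= 2^24
= 16777216

16777216


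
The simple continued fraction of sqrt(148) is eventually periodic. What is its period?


Run the CF algorithm for sqrt(148).
a_0 = floor(sqrt(148)) = 12; set m_0=0, q_0=1.
Recurrence: m' = q*a - m,  q' = (d - m'^2)/q,  a' = floor((a_0 + m')/q').
  step 1: m=12, q=4, a=6
  step 2: m=12, q=1, a=24
a_2 = 2*a_0 = 24, so the period closes here.
sqrt(148) = [12; 6, 24]
Period length = 2

2


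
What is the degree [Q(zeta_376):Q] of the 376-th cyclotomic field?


The degree equals Euler's totient phi(376).
376 = 2^3 * 47
phi(376) = 184

184


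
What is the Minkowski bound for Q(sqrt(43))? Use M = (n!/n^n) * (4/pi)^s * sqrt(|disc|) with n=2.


d = 43, d mod 4 = 3, so disc(K) = 4d = 172; |disc(K)| = 172
Real quadratic field, so n = 2, s = r2 = 0, r1 = 2
M = (n!/n^n) * (4/pi)^s * sqrt(|disc(K)|) = (2!/2^2) * (4/pi)^0 * sqrt(172)
= 0.5 * 1.000000 * 13.114877
= 6.5574

6.5574


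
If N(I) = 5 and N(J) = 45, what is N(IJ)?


N(IJ) = N(I) * N(J)
= 5 * 45
= 225

225


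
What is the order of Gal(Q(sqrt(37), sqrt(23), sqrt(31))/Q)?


The 3 square roots of distinct primes are multiplicatively independent over Q,
so [K:Q] = 2^3 and Gal(K/Q) is isomorphic to (Z/2Z)^3.
|Gal| = 2^3 = 8

8


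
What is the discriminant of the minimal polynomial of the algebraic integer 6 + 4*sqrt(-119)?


The element 6 + 4*sqrt(-119) has minimal polynomial:
x^2 - 12*x + 1940
Discriminant = (-12)^2 - 4*(1940)
= 144 - 7760
= -7616

-7616


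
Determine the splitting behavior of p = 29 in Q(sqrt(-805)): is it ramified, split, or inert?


K = Q(sqrt(-805)). Since d mod 4 = 3, disc(K) = -3220.
Check p | disc: -3220 mod 29 = 28.
p does not divide disc. Compute Legendre symbol (d/p):
7^((29-1)/2) mod 29 = 1
(d/p) = 1, so p splits: (p) = P*P' with e=1, f=1, g=2.
Therefore p is split.

split


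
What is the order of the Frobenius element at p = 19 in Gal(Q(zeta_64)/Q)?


The Frobenius at p in Gal(Q(zeta_n)/Q) = (Z/nZ)* is the class of p, so its order is ord_64(19), the smallest k >= 1 with 19^k = 1 mod 64.
n = 64 = 2^6, phi(64) = 32; the order divides phi(n).
Divisors of 32: 1, 2, 4, 8, 16, 32
Repeated squaring mod 64: 19^1 = 19, 19^2 = 41, 19^4 = 17, 19^8 = 33, 19^16 = 1, 19^32 = 1
Test divisors in increasing order:
  k=1: 19^1 = 19 mod 64
  k=2: 19^2 = 41 mod 64
  k=4: 19^4 = 17 mod 64
  k=8: 19^8 = 33 mod 64
  k=16: 19^16 = 1 mod 64  <- first divisor giving 1
Order = 16

16


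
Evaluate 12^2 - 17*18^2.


x^2 - d*y^2
= 12^2 - 17*18^2
= 144 - 5508
= -5364

-5364


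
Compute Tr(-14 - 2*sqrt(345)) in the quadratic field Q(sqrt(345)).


Tr(a + b*sqrt(d)) = (a + b*sqrt(d)) + (a - b*sqrt(d)) = 2a
= 2 * (-14)
= -28

-28


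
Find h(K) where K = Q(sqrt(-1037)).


K = Q(sqrt(-1037)). d mod 4 = 3, so D = disc(K) = 4d = -4148
h(K) equals the number of primitive reduced positive-definite forms (a, b, c) = a*x^2 + b*x*y + c*y^2 with b^2 - 4ac = D,
where reduced means |b| <= a <= c, with b >= 0 whenever |b| = a or a = c, and primitive means gcd(a, b, c) = 1.
Reduced forces 3a^2 <= |D| = 4148, so 1 <= a <= 37; b must have the parity of D, and c = (b^2 - D)/(4a) must be an integer >= a.
Enumerate a = 1..37, b in [-a, a]:
  a=1: (1, 0, 1037)  [1]
  a=2: (2, 2, 519)  [1]
  a=3: (3, -2, 346), (3, 2, 346)  [2]
  a=4..5: none
  a=6: (6, -2, 173), (6, 2, 173)  [2]
  a=7..8: none
  a=9: (9, -8, 117), (9, 8, 117)  [2]
  a=10..12: none
  a=13: (13, -8, 81), (13, 8, 81)  [2]
  a=14..16: none
  a=17: (17, 0, 61)  [1]
  a=18: (18, -10, 59), (18, 10, 59)  [2]
  a=19..25: none
  a=26: (26, -18, 43), (26, 18, 43)  [2]
  a=27: (27, -8, 39), (27, 8, 39)  [2]
  a=28: none
  a=29: (29, -12, 37), (29, 12, 37)  [2]
  a=30..33: none
  a=34: (34, 34, 39)  [1]
  a=35..37: none
Total reduced forms: 1 + 1 + 2 + 2 + 2 + 2 + 1 + 2 + 2 + 2 + 2 + 1 = 20
h = 20

20


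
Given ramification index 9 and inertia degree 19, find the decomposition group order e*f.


|D_P| = e * f
= 9 * 19
= 171

171


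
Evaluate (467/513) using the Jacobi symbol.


Compute (467/513) via quadratic reciprocity:
  reciprocity: (467/513) -> +(513/467)
  reduce: (46/467)
  pull out 2: (2/467) = -1  (since 467 mod 8 = 3)
  reciprocity: (23/467) -> -(467/23)
  reduce: (7/23)
  reciprocity: (7/23) -> -(23/7)
  reduce: (2/7)
  pull out 2: (2/7) = +1  (since 7 mod 8 = 7)
  (1/7) = 1
Product of signs = -1

-1


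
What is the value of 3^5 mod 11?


p = 11 is prime and the exponent is (p-1)/2 = 5, so by Euler's criterion 3^5 = (3/11) = +1 or -1 mod 11.
Compute by square-and-multiply:
  5 = 4 + 1 (binary 101)
  Repeated squaring mod 11: 3^1 = 3, 3^2 = 9, 3^4 = 4
  3^5 = 3^4 * 3^1 = 4 * 3 mod 11
    4 * 3 = 12 = 1 mod 11
  3^5 = 1 mod 11
Result 1: 3 is a quadratic residue mod 11.
3^5 mod 11 = 1

1


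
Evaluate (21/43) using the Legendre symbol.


p = 43 is prime, so compute (21/43) with the reciprocity algorithm (Jacobi-symbol steps: pull out 2s via (2/n), flip via reciprocity, reduce):
  reciprocity: (21/43) -> +(43/21)
  reduce: (1/21)
  (1/21) = 1
Product of signs = 1
(21/43) = 1

1


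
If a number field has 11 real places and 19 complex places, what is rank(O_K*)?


By Dirichlet's unit theorem:
rank = r1 + r2 - 1
= 11 + 19 - 1
= 29

29


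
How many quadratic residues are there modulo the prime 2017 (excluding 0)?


For prime p, the number of non-zero quadratic residues is (p-1)/2.
= (2017-1)/2
= 1008

1008


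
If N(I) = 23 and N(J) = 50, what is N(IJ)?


N(IJ) = N(I) * N(J)
= 23 * 50
= 1150

1150


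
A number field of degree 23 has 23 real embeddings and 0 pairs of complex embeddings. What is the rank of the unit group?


By Dirichlet's unit theorem:
rank = r1 + r2 - 1
= 23 + 0 - 1
= 22

22


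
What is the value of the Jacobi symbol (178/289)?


Compute (178/289) via quadratic reciprocity:
  pull out 2: (2/289) = +1  (since 289 mod 8 = 1)
  reciprocity: (89/289) -> +(289/89)
  reduce: (22/89)
  pull out 2: (2/89) = +1  (since 89 mod 8 = 1)
  reciprocity: (11/89) -> +(89/11)
  reduce: (1/11)
  (1/11) = 1
Product of signs = 1

1


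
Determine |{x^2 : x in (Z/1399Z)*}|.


For prime p, the number of non-zero quadratic residues is (p-1)/2.
= (1399-1)/2
= 699

699


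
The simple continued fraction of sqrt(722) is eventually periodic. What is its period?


Run the CF algorithm for sqrt(722).
a_0 = floor(sqrt(722)) = 26; set m_0=0, q_0=1.
Recurrence: m' = q*a - m,  q' = (d - m'^2)/q,  a' = floor((a_0 + m')/q').
  step 1: m=26, q=46, a=1
  step 2: m=20, q=7, a=6
  step 3: m=22, q=34, a=1
  step 4: m=12, q=17, a=2
  step 5: m=22, q=14, a=3
  step 6: m=20, q=23, a=2
  step 7: m=26, q=2, a=26
  step 8: m=26, q=23, a=2
  step 9: m=20, q=14, a=3
  step 10: m=22, q=17, a=2
  step 11: m=12, q=34, a=1
  step 12: m=22, q=7, a=6
  step 13: m=20, q=46, a=1
  step 14: m=26, q=1, a=52
a_14 = 2*a_0 = 52, so the period closes here.
sqrt(722) = [26; 1, 6, 1, 2, 3, 2, 26, 2, 3, 2, 1, 6, 1, 52]
Period length = 14

14


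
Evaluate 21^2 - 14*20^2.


x^2 - d*y^2
= 21^2 - 14*20^2
= 441 - 5600
= -5159

-5159


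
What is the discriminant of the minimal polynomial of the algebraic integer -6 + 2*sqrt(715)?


The element -6 + 2*sqrt(715) has minimal polynomial:
x^2 + 12*x - 2824
Discriminant = (12)^2 - 4*(-2824)
= 144 + 11296
= 11440

11440


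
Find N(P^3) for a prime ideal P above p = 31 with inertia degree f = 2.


N(P^a) = p^(a*f)
= 31^(3*2)
= 31^6
= 887503681

887503681


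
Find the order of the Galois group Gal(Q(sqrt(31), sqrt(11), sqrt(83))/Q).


The 3 square roots of distinct primes are multiplicatively independent over Q,
so [K:Q] = 2^3 and Gal(K/Q) is isomorphic to (Z/2Z)^3.
|Gal| = 2^3 = 8

8


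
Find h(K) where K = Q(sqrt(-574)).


K = Q(sqrt(-574)). d mod 4 = 2, so D = disc(K) = 4d = -2296
h(K) equals the number of primitive reduced positive-definite forms (a, b, c) = a*x^2 + b*x*y + c*y^2 with b^2 - 4ac = D,
where reduced means |b| <= a <= c, with b >= 0 whenever |b| = a or a = c, and primitive means gcd(a, b, c) = 1.
Reduced forces 3a^2 <= |D| = 2296, so 1 <= a <= 27; b must have the parity of D, and c = (b^2 - D)/(4a) must be an integer >= a.
Enumerate a = 1..27, b in [-a, a]:
  a=1: (1, 0, 574)  [1]
  a=2: (2, 0, 287)  [1]
  a=3..4: none
  a=5: (5, -2, 115), (5, 2, 115)  [2]
  a=6: none
  a=7: (7, 0, 82)  [1]
  a=8..9: none
  a=10: (10, -8, 59), (10, 8, 59)  [2]
  a=11: (11, -6, 53), (11, 6, 53)  [2]
  a=12..13: none
  a=14: (14, 0, 41)  [1]
  a=15..16: none
  a=17: (17, -4, 34), (17, 4, 34)  [2]
  a=18..21: none
  a=22: (22, -16, 29), (22, 16, 29)  [2]
  a=23: (23, -2, 25), (23, 2, 25)  [2]
  a=24..27: none
Total reduced forms: 1 + 1 + 2 + 1 + 2 + 2 + 1 + 2 + 2 + 2 = 16
h = 16

16


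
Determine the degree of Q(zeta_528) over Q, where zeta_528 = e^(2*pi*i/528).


The degree equals Euler's totient phi(528).
528 = 2^4 * 3 * 11
phi(528) = 160

160


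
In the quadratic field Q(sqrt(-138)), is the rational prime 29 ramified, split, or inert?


K = Q(sqrt(-138)). Since d mod 4 = 2, disc(K) = -552.
Check p | disc: -552 mod 29 = 28.
p does not divide disc. Compute Legendre symbol (d/p):
7^((29-1)/2) mod 29 = 1
(d/p) = 1, so p splits: (p) = P*P' with e=1, f=1, g=2.
Therefore p is split.

split


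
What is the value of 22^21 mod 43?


p = 43 is prime and the exponent is (p-1)/2 = 21, so by Euler's criterion 22^21 = (22/43) = +1 or -1 mod 43.
Compute by square-and-multiply:
  21 = 16 + 4 + 1 (binary 10101)
  Repeated squaring mod 43: 22^1 = 22, 22^2 = 11, 22^4 = 35, 22^8 = 21, 22^16 = 11
  22^21 = 22^16 * 22^4 * 22^1 = 11 * 35 * 22 mod 43
    11 * 35 = 385 = 41 mod 43
    41 * 22 = 902 = 42 mod 43
  22^21 = 42 mod 43
Result 42 = p - 1 = -1 mod 43: 22 is a quadratic non-residue mod 43. As a residue in [0, p-1] the value is 42.
22^21 mod 43 = 42

42


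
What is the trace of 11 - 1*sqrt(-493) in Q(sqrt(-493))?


Tr(a + b*sqrt(d)) = (a + b*sqrt(d)) + (a - b*sqrt(d)) = 2a
= 2 * (11)
= 22

22


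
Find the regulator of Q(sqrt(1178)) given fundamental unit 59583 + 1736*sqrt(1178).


epsilon = 59583 + 1736*sqrt(1178)
= 119166.0000
R = ln(119166.0000)
= 11.6883

11.6883


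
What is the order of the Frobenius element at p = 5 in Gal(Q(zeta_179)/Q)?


The Frobenius at p in Gal(Q(zeta_n)/Q) = (Z/nZ)* is the class of p, so its order is ord_179(5), the smallest k >= 1 with 5^k = 1 mod 179.
n = 179 = 179, phi(179) = 178; the order divides phi(n).
Divisors of 178: 1, 2, 89, 178
Repeated squaring mod 179: 5^1 = 5, 5^2 = 25, 5^4 = 88, 5^8 = 47, 5^16 = 61, 5^32 = 141, 5^64 = 12, 5^128 = 144
Test divisors in increasing order:
  k=1: 5^1 = 5 mod 179
  k=2: 5^2 = 25 mod 179
  k=89: 5^89 = 12 * 61 * 47 * 5 = 1 mod 179  <- first divisor giving 1
Order = 89

89


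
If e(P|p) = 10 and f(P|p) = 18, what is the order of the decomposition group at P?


|D_P| = e * f
= 10 * 18
= 180

180


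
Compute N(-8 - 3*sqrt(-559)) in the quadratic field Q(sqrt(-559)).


N(a + b*sqrt(d)) = a^2 - d*b^2
= (-8)^2 - (-559)*(-3)^2
= 64 + 5031
= 5095

5095


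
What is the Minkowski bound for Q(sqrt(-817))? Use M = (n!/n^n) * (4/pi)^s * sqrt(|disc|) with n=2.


d = -817, d mod 4 = 3, so disc(K) = 4d = -3268; |disc(K)| = 3268
Imaginary quadratic field, so n = 2, s = r2 = 1, r1 = 0
M = (n!/n^n) * (4/pi)^s * sqrt(|disc(K)|) = (2!/2^2) * (4/pi)^1 * sqrt(3268)
= 0.5 * 1.273240 * 57.166424
= 36.3933

36.3933


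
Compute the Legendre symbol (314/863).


p = 863 is prime, so compute (314/863) with the reciprocity algorithm (Jacobi-symbol steps: pull out 2s via (2/n), flip via reciprocity, reduce):
  pull out 2: (2/863) = +1  (since 863 mod 8 = 7)
  reciprocity: (157/863) -> +(863/157)
  reduce: (78/157)
  pull out 2: (2/157) = -1  (since 157 mod 8 = 5)
  reciprocity: (39/157) -> +(157/39)
  reduce: (1/39)
  (1/39) = 1
Product of signs = -1
(314/863) = -1

-1


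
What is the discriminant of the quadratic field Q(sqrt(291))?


For K = Q(sqrt(d)) with d squarefree: disc(K) = d if d = 1 mod 4, and disc(K) = 4d if d = 2 or 3 mod 4.
Here d = 291, and d mod 4 = 3.
d = 3 mod 4, not 1 (O_K = Z[sqrt(d)]), so disc(K) = 4d = 4 * (291) = 1164

1164


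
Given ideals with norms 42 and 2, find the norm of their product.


N(IJ) = N(I) * N(J)
= 42 * 2
= 84

84


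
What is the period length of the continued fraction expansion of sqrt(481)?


Run the CF algorithm for sqrt(481).
a_0 = floor(sqrt(481)) = 21; set m_0=0, q_0=1.
Recurrence: m' = q*a - m,  q' = (d - m'^2)/q,  a' = floor((a_0 + m')/q').
  step 1: m=21, q=40, a=1
  step 2: m=19, q=3, a=13
  step 3: m=20, q=27, a=1
  step 4: m=7, q=16, a=1
  step 5: m=9, q=25, a=1
  step 6: m=16, q=9, a=4
  step 7: m=20, q=9, a=4
  step 8: m=16, q=25, a=1
  step 9: m=9, q=16, a=1
  step 10: m=7, q=27, a=1
  step 11: m=20, q=3, a=13
  step 12: m=19, q=40, a=1
  step 13: m=21, q=1, a=42
a_13 = 2*a_0 = 42, so the period closes here.
sqrt(481) = [21; 1, 13, 1, 1, 1, 4, 4, 1, 1, 1, 13, 1, 42]
Period length = 13

13


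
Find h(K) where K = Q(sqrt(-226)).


K = Q(sqrt(-226)). d mod 4 = 2, so D = disc(K) = 4d = -904
h(K) equals the number of primitive reduced positive-definite forms (a, b, c) = a*x^2 + b*x*y + c*y^2 with b^2 - 4ac = D,
where reduced means |b| <= a <= c, with b >= 0 whenever |b| = a or a = c, and primitive means gcd(a, b, c) = 1.
Reduced forces 3a^2 <= |D| = 904, so 1 <= a <= 17; b must have the parity of D, and c = (b^2 - D)/(4a) must be an integer >= a.
Enumerate a = 1..17, b in [-a, a]:
  a=1: (1, 0, 226)  [1]
  a=2: (2, 0, 113)  [1]
  a=3..4: none
  a=5: (5, -4, 46), (5, 4, 46)  [2]
  a=6..9: none
  a=10: (10, -4, 23), (10, 4, 23)  [2]
  a=11: (11, -8, 22), (11, 8, 22)  [2]
  a=12..17: none
Total reduced forms: 1 + 1 + 2 + 2 + 2 = 8
h = 8

8


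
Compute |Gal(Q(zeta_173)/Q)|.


|Gal(Q(zeta_173)/Q)| = phi(173)
= 172

172


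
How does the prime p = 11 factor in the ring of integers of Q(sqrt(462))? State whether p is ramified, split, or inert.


K = Q(sqrt(462)). Since d mod 4 = 2, disc(K) = 1848.
Check p | disc: 1848 mod 11 = 0.
p divides disc, so p ramifies: (p) = P^2 with e=2, f=1, g=1.
Therefore p is ramified.

ramified


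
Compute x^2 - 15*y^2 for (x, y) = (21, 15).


x^2 - d*y^2
= 21^2 - 15*15^2
= 441 - 3375
= -2934

-2934


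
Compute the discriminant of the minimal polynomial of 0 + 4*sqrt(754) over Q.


The element 0 + 4*sqrt(754) has minimal polynomial:
x^2 + 0*x - 12064
Discriminant = (0)^2 - 4*(-12064)
= 0 + 48256
= 48256

48256


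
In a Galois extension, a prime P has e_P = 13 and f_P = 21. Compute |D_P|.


|D_P| = e * f
= 13 * 21
= 273

273


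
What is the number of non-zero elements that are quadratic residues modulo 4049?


For prime p, the number of non-zero quadratic residues is (p-1)/2.
= (4049-1)/2
= 2024

2024


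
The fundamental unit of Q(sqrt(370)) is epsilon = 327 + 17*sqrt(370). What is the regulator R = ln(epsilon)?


epsilon = 327 + 17*sqrt(370)
= 654.0015
R = ln(654.0015)
= 6.4831

6.4831


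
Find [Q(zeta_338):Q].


The degree equals Euler's totient phi(338).
338 = 2 * 13^2
phi(338) = 156

156


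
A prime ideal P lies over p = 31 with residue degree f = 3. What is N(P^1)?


N(P^a) = p^(a*f)
= 31^(1*3)
= 31^3
= 29791

29791


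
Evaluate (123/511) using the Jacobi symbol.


Compute (123/511) via quadratic reciprocity:
  reciprocity: (123/511) -> -(511/123)
  reduce: (19/123)
  reciprocity: (19/123) -> -(123/19)
  reduce: (9/19)
  reciprocity: (9/19) -> +(19/9)
  reduce: (1/9)
  (1/9) = 1
Product of signs = 1

1


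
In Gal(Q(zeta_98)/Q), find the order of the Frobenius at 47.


The Frobenius at p in Gal(Q(zeta_n)/Q) = (Z/nZ)* is the class of p, so its order is ord_98(47), the smallest k >= 1 with 47^k = 1 mod 98.
n = 98 = 2 * 7^2, phi(98) = 42; the order divides phi(n).
Divisors of 42: 1, 2, 3, 6, 7, 14, 21, 42
Repeated squaring mod 98: 47^1 = 47, 47^2 = 53, 47^4 = 65, 47^8 = 11, 47^16 = 23, 47^32 = 39
Test divisors in increasing order:
  k=1: 47^1 = 47 mod 98
  k=2: 47^2 = 53 mod 98
  k=3: 47^3 = 53 * 47 = 41 mod 98
  k=6: 47^6 = 65 * 53 = 15 mod 98
  k=7: 47^7 = 65 * 53 * 47 = 19 mod 98
  k=14: 47^14 = 11 * 65 * 53 = 67 mod 98
  k=21: 47^21 = 23 * 65 * 47 = 97 mod 98
  k=42: 47^42 = 39 * 11 * 53 = 1 mod 98  <- first divisor giving 1
Order = 42

42


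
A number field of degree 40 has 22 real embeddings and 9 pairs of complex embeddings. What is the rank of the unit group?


By Dirichlet's unit theorem:
rank = r1 + r2 - 1
= 22 + 9 - 1
= 30

30


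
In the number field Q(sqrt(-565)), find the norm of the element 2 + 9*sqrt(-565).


N(a + b*sqrt(d)) = a^2 - d*b^2
= (2)^2 - (-565)*(9)^2
= 4 + 45765
= 45769

45769


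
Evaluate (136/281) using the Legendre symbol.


p = 281 is prime, so compute (136/281) with the reciprocity algorithm (Jacobi-symbol steps: pull out 2s via (2/n), flip via reciprocity, reduce):
  pull out 2: (2/281) = +1  (since 281 mod 8 = 1)
  pull out 2: (2/281) = +1  (since 281 mod 8 = 1)
  pull out 2: (2/281) = +1  (since 281 mod 8 = 1)
  reciprocity: (17/281) -> +(281/17)
  reduce: (9/17)
  reciprocity: (9/17) -> +(17/9)
  reduce: (8/9)
  pull out 2: (2/9) = +1  (since 9 mod 8 = 1)
  pull out 2: (2/9) = +1  (since 9 mod 8 = 1)
  pull out 2: (2/9) = +1  (since 9 mod 8 = 1)
  (1/9) = 1
Product of signs = 1
(136/281) = 1

1


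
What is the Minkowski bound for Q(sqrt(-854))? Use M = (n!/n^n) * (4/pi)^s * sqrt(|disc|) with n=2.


d = -854, d mod 4 = 2, so disc(K) = 4d = -3416; |disc(K)| = 3416
Imaginary quadratic field, so n = 2, s = r2 = 1, r1 = 0
M = (n!/n^n) * (4/pi)^s * sqrt(|disc(K)|) = (2!/2^2) * (4/pi)^1 * sqrt(3416)
= 0.5 * 1.273240 * 58.446557
= 37.2082

37.2082


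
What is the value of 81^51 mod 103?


p = 103 is prime and the exponent is (p-1)/2 = 51, so by Euler's criterion 81^51 = (81/103) = +1 or -1 mod 103.
Compute by square-and-multiply:
  51 = 32 + 16 + 2 + 1 (binary 110011)
  Repeated squaring mod 103: 81^1 = 81, 81^2 = 72, 81^4 = 34, 81^8 = 23, 81^16 = 14, 81^32 = 93
  81^51 = 81^32 * 81^16 * 81^2 * 81^1 = 93 * 14 * 72 * 81 mod 103
    93 * 14 = 1302 = 66 mod 103
    66 * 72 = 4752 = 14 mod 103
    14 * 81 = 1134 = 1 mod 103
  81^51 = 1 mod 103
Result 1: 81 is a quadratic residue mod 103.
81^51 mod 103 = 1

1


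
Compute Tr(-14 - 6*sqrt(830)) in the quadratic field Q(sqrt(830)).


Tr(a + b*sqrt(d)) = (a + b*sqrt(d)) + (a - b*sqrt(d)) = 2a
= 2 * (-14)
= -28

-28


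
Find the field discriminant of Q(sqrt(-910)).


For K = Q(sqrt(d)) with d squarefree: disc(K) = d if d = 1 mod 4, and disc(K) = 4d if d = 2 or 3 mod 4.
Here d = -910, and d mod 4 = 2.
d = 2 mod 4, not 1 (O_K = Z[sqrt(d)]), so disc(K) = 4d = 4 * (-910) = -3640

-3640


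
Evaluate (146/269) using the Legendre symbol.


p = 269 is prime, so compute (146/269) with the reciprocity algorithm (Jacobi-symbol steps: pull out 2s via (2/n), flip via reciprocity, reduce):
  pull out 2: (2/269) = -1  (since 269 mod 8 = 5)
  reciprocity: (73/269) -> +(269/73)
  reduce: (50/73)
  pull out 2: (2/73) = +1  (since 73 mod 8 = 1)
  reciprocity: (25/73) -> +(73/25)
  reduce: (23/25)
  reciprocity: (23/25) -> +(25/23)
  reduce: (2/23)
  pull out 2: (2/23) = +1  (since 23 mod 8 = 7)
  (1/23) = 1
Product of signs = -1
(146/269) = -1

-1
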